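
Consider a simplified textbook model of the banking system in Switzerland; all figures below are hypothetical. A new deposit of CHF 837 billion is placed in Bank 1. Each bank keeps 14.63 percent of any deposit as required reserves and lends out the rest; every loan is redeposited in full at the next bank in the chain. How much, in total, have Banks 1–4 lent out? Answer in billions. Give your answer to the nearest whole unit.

CHF 2290 billion

Bank i lends (1 − rr)^i of the original deposit: Bank 1 lends 837·0.8537 = 714.5469, Bank 2 lends 837·0.8537² ≈ 610.0087, and so on.
Summing a geometric series: total = 837·[0.8537·(1 − 0.8537^4) / (1 − 0.8537)] ≈ 2289.8966 billion.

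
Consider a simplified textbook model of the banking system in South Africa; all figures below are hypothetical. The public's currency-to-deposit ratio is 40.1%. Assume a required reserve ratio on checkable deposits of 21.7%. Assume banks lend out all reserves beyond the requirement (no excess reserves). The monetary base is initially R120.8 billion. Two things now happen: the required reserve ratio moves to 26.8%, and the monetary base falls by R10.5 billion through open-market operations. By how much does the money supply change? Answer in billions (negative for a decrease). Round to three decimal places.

Before: m₁ = (1 + 0.401) / (0.217 + 0.401) ≈ 2.2669903, MB₁ = 120.8, so M₁ = 2.2669903 × 120.8 ≈ 273.8524 billion.
After: m₂ = (1 + 0.401) / (0.268 + 0.401) ≈ 2.0941704, MB₂ = 120.8 − 10.5 = 110.3, so M₂ = 2.0941704 × 110.3 ≈ 230.987 billion.
ΔM = M₂ − M₁ = 230.987 − 273.8524 = -42.8654 billion.

-42.865 billion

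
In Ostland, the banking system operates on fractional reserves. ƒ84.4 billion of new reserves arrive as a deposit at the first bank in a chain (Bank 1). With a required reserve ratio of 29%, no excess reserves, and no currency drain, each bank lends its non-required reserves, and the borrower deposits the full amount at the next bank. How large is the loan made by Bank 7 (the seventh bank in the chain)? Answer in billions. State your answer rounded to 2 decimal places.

ƒ7.68 billion

Each bank lends a fraction (1 − rr) = 0.7100 of the deposit it receives, so Bank 7 receives 84.4·0.7100^6 and lends 84.4·0.7100^7 ≈ 7.6763 billion.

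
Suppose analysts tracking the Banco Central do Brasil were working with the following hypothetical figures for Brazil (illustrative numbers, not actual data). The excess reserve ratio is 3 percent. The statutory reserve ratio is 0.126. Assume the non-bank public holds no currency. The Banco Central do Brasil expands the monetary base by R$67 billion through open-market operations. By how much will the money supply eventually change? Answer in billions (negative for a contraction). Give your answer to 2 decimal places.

R$429.49 billion

The money multiplier is m = 1 / (rr + e) = 1 / (0.126 + 0.03) ≈ 6.41026.
The purchase adds 67 billion of base, so ΔM = m × ΔMB = 6.41026 × (+67) ≈ 429.4874 billion.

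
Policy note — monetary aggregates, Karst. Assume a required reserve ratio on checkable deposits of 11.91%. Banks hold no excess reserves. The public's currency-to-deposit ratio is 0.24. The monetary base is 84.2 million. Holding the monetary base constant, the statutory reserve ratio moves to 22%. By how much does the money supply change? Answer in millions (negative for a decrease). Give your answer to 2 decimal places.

Initially m₁ = (1 + 0.24) / (0.1191 + 0.24) ≈ 3.45308, so M₁ = 3.45308 × 84.2 ≈ 290.7493 million.
After the change m₂ = (1 + 0.24) / (0.22 + 0.24) ≈ 2.69565, so M₂ = 2.69565 × 84.2 ≈ 226.9737 million.
ΔM = M₂ − M₁ = 226.9737 − 290.7493 = -63.7756 million.

-63.78 million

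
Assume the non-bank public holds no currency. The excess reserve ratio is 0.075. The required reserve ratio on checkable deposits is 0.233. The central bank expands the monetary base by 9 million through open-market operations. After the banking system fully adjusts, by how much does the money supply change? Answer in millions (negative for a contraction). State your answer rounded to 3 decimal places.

The money multiplier is m = 1 / (rr + e) = 1 / (0.233 + 0.075) ≈ 3.24675.
The purchase adds 9 million of base, so ΔM = m × ΔMB = 3.24675 × (+9) ≈ 29.2207 million.

29.221 million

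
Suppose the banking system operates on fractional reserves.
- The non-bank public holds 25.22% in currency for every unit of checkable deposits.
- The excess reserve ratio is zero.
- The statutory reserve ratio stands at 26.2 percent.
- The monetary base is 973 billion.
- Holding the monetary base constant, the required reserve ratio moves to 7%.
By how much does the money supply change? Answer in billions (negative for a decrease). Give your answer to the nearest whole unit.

1412 billion

Initially m₁ = (1 + 0.2522) / (0.262 + 0.2522) ≈ 2.4352, so M₁ = 2.4352 × 973 = 2369.4496 billion.
After the change m₂ = (1 + 0.2522) / (0.07 + 0.2522) ≈ 3.8864, so M₂ = 3.8864 × 973 = 3781.4672 billion.
ΔM = M₂ − M₁ = 3781.4672 − 2369.4496 = 1412.0176 billion.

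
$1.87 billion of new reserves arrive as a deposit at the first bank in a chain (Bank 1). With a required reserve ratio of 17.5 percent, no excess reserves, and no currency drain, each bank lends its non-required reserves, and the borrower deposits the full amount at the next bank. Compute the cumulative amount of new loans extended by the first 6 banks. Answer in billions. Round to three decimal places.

$6.036 billion

Bank i lends (1 − rr)^i of the original deposit: Bank 1 lends 1.87·0.8250 ≈ 1.5428, Bank 2 lends 1.87·0.8250² ≈ 1.2728, and so on.
Summing a geometric series: total = 1.87·[0.8250·(1 − 0.8250^6) / (1 − 0.8250)] ≈ 6.0361 billion.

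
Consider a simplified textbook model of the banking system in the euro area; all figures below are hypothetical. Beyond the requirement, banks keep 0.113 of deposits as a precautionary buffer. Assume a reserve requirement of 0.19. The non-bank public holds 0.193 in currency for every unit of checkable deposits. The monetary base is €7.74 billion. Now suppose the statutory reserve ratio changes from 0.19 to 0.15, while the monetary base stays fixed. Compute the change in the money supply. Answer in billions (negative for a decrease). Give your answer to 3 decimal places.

€1.633 billion

Initially m₁ = (1 + 0.193) / (0.19 + 0.113 + 0.193) ≈ 2.40524, so M₁ = 2.40524 × 7.74 ≈ 18.6166 billion.
After the change m₂ = (1 + 0.193) / (0.15 + 0.113 + 0.193) ≈ 2.61623, so M₂ = 2.61623 × 7.74 ≈ 20.2496 billion.
ΔM = M₂ − M₁ = 20.2496 − 18.6166 = 1.633 billion.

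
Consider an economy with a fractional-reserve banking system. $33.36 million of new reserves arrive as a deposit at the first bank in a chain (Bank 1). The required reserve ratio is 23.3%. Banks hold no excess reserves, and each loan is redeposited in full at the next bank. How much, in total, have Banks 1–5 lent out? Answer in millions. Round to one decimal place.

Bank i lends (1 − rr)^i of the original deposit: Bank 1 lends 33.36·0.7670 ≈ 25.5871, Bank 2 lends 33.36·0.7670² ≈ 19.6253, and so on.
Summing a geometric series: total = 33.36·[0.7670·(1 − 0.7670^5) / (1 − 0.7670)] ≈ 80.6657 million.

$80.7 million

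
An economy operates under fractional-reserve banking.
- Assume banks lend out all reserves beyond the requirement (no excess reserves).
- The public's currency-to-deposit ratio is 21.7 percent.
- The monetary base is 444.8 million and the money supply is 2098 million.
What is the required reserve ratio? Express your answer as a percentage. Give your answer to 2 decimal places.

Using m = M/MB = 2098/444.8 ≈ 4.716727. Since m = (1 + c)/(c + rr + e), the denominator satisfies c + rr + e = (1 + c)/m = (1 + 0.217) / 4.716727 ≈ 0.258018.
With c = 0.217 and e = 0, the required reserve ratio is 0.258018 − 0.217 − 0 = 0.041018.

4.10%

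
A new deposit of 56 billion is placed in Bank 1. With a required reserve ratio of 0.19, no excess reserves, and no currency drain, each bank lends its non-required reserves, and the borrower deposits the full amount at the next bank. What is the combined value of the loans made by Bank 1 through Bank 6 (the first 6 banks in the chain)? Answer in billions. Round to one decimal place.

171.3 billion

Bank i lends (1 − rr)^i of the original deposit: Bank 1 lends 56·0.8100 = 45.3600, Bank 2 lends 56·0.8100² = 36.7416, and so on.
Summing a geometric series: total = 56·[0.8100·(1 − 0.8100^6) / (1 − 0.8100)] ≈ 171.3105 billion.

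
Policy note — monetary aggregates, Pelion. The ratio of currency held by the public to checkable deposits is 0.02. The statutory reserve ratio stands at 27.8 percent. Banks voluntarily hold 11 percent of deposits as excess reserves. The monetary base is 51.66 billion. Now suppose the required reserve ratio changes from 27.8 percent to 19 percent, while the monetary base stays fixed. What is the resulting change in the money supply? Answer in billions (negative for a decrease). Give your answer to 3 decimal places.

Initially m₁ = (1 + 0.02) / (0.278 + 0.11 + 0.02) = 2.5, so M₁ = 2.5 × 51.66 = 129.15 billion.
After the change m₂ = (1 + 0.02) / (0.19 + 0.11 + 0.02) = 3.187500, so M₂ = 3.187500 × 51.66 ≈ 164.6662 billion.
ΔM = M₂ − M₁ = 164.6662 − 129.15 = 35.5162 billion.

35.516 billion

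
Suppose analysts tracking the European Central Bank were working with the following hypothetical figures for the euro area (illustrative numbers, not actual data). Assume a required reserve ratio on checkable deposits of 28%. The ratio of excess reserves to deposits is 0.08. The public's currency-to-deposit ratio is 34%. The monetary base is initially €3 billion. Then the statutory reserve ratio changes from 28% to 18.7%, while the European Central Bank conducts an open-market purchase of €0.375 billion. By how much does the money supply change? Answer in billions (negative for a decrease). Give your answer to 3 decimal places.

€1.708 billion

Before: m₁ = (1 + 0.34) / (0.28 + 0.08 + 0.34) ≈ 1.91429, MB₁ = 3, so M₁ = 1.91429 × 3 ≈ 5.7429 billion.
After: m₂ = (1 + 0.34) / (0.187 + 0.08 + 0.34) ≈ 2.20758, MB₂ = 3 + 0.375 = 3.375, so M₂ = 2.20758 × 3.375 ≈ 7.4506 billion.
ΔM = M₂ − M₁ = 7.4506 − 5.7429 = 1.7077 billion.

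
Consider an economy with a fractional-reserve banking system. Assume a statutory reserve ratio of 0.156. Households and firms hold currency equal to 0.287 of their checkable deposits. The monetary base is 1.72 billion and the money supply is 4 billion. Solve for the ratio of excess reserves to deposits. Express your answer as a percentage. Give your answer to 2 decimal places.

Using m = M/MB = 4/1.72 ≈ 2.325581. Since m = (1 + c)/(c + rr + e), the denominator satisfies c + rr + e = (1 + c)/m = (1 + 0.287) / 2.325581 ≈ 0.553410.
With c = 0.287 and rr = 0.156, the ratio of excess reserves to deposits is 0.553410 − 0.287 − 0.156 = 0.11041.

11.04%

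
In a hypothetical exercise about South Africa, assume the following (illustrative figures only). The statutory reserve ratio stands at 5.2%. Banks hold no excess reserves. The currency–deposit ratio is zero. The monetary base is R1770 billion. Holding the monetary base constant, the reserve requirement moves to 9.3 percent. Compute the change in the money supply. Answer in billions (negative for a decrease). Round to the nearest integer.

Initially m₁ = 1 / (0.052) ≈ 19.23077, so M₁ = 19.23077 × 1770 = 34038.4629 billion.
After the change m₂ = 1 / (0.093) ≈ 10.75269, so M₂ = 10.75269 × 1770 = 19032.2613 billion.
ΔM = M₂ − M₁ = 19032.2613 − 34038.4629 = -15006.2016 billion.

-15006 billion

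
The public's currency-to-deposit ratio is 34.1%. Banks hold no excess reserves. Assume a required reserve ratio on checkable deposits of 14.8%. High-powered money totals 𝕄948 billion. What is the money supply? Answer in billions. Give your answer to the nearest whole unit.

𝕄2600 billion

The money multiplier is m = (1 + c) / (rr + c) = (1 + 0.341) / (0.148 + 0.341) ≈ 2.7423.
So M = m × MB = 2.7423 × 948 = 2599.7004 billion.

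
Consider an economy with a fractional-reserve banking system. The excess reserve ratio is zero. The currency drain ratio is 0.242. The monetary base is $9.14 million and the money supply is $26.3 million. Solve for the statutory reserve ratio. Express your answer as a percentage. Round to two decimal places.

18.96%

Using m = M/MB = 26.3/9.14 ≈ 2.877462. Since m = (1 + c)/(c + rr + e), the denominator satisfies c + rr + e = (1 + c)/m = (1 + 0.242) / 2.877462 ≈ 0.431630.
With c = 0.242 and e = 0, the statutory reserve ratio is 0.431630 − 0.242 − 0 = 0.18963.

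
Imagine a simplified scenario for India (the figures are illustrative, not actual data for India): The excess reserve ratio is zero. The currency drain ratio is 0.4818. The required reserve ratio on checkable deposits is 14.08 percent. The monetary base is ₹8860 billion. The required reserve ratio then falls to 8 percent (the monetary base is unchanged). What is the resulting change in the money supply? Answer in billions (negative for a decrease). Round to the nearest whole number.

₹2282 billion

Initially m₁ = (1 + 0.4818) / (0.1408 + 0.4818) ≈ 2.38002, so M₁ = 2.38002 × 8860 = 21086.9772 billion.
After the change m₂ = (1 + 0.4818) / (0.08 + 0.4818) ≈ 2.63759, so M₂ = 2.63759 × 8860 = 23369.0474 billion.
ΔM = M₂ − M₁ = 23369.0474 − 21086.9772 = 2282.0702 billion.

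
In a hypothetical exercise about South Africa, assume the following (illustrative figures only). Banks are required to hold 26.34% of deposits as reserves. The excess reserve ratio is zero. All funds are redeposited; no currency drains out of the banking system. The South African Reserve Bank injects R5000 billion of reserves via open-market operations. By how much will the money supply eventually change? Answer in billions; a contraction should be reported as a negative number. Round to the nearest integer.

The simple money multiplier is m = 1/rr = 1/0.2634 ≈ 3.79651.
An open-market purchase increases the monetary base by 5000 billion, so ΔM = m × ΔMB = 3.79651 × 5000 = 18982.55 billion.

R18983 billion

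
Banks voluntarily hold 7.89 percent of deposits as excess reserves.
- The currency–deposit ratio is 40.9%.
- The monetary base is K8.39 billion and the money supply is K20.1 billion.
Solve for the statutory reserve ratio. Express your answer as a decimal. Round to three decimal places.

0.100

Using m = M/MB = 20.1/8.39 ≈ 2.395709. Since m = (1 + c)/(c + rr + e), the denominator satisfies c + rr + e = (1 + c)/m = (1 + 0.409) / 2.395709 ≈ 0.588135.
With c = 0.409 and e = 0.0789, the statutory reserve ratio is 0.588135 − 0.409 − 0.0789 = 0.100235.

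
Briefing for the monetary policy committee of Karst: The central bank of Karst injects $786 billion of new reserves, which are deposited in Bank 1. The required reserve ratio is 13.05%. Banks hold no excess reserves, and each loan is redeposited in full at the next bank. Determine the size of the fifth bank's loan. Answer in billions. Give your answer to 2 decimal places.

Each bank lends a fraction (1 − rr) = 0.8695 of the deposit it receives, so Bank 5 receives 786·0.8695^4 and lends 786·0.8695^5 ≈ 390.6344 billion.

$390.63 billion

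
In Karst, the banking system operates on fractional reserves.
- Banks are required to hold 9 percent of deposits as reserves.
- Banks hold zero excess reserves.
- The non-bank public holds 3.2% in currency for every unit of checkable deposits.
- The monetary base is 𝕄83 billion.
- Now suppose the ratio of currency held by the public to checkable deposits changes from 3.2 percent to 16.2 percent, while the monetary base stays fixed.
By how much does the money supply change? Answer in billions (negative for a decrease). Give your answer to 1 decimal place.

Initially m₁ = (1 + 0.032) / (0.09 + 0.032) ≈ 8.4590, so M₁ = 8.4590 × 83 = 702.097 billion.
After the change m₂ = (1 + 0.162) / (0.09 + 0.162) ≈ 4.6111, so M₂ = 4.6111 × 83 = 382.7213 billion.
ΔM = M₂ − M₁ = 382.7213 − 702.097 = -319.3757 billion.

-319.4 billion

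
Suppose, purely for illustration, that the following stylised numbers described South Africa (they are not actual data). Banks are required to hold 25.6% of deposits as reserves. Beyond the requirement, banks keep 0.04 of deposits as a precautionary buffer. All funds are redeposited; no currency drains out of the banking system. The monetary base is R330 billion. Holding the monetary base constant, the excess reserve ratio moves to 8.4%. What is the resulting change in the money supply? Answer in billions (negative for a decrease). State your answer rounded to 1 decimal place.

Initially m₁ = 1 / (0.256 + 0.04) ≈ 3.37838, so M₁ = 3.37838 × 330 = 1114.8654 billion.
After the change m₂ = 1 / (0.256 + 0.084) ≈ 2.94118, so M₂ = 2.94118 × 330 = 970.5894 billion.
ΔM = M₂ − M₁ = 970.5894 − 1114.8654 = -144.276 billion.

-144.3 billion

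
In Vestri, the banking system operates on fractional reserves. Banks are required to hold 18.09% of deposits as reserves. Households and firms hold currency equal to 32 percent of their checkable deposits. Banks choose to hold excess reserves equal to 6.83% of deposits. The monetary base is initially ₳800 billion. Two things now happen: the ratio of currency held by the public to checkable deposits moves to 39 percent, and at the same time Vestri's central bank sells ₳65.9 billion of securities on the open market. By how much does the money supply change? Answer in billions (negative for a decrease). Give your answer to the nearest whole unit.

Before: m₁ = (1 + 0.32) / (0.1809 + 0.0683 + 0.32) ≈ 2.3190, MB₁ = 800, so M₁ = 2.3190 × 800 = 1855.2 billion.
After: m₂ = (1 + 0.39) / (0.1809 + 0.0683 + 0.39) ≈ 2.1746, MB₂ = 800 − 65.9 = 734.1, so M₂ = 2.1746 × 734.1 ≈ 1596.3739 billion.
ΔM = M₂ − M₁ = 1596.3739 − 1855.2 = -258.8261 billion.

-259 billion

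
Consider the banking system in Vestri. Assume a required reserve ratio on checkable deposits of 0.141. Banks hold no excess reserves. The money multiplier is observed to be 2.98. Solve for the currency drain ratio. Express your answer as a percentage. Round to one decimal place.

29.3%

Using m = 2.98. From m = (1 + c)/(c + rr + e), rearranging gives 1 + c = m·(c + rr + e), so c·(1 − m) = m·(rr + e) − 1.
Hence c = [m·(rr + e) − 1]/(1 − m) = [2.98 × (0.141 + 0) − 1] / (1 − 2.98) ≈ 0.292838.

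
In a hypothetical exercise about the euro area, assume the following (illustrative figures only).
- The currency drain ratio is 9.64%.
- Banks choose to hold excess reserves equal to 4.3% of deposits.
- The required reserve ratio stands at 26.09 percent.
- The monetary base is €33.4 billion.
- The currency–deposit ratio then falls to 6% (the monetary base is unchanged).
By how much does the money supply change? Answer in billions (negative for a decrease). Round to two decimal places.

€5.81 billion

Initially m₁ = (1 + 0.0964) / (0.2609 + 0.043 + 0.0964) ≈ 2.73895, so M₁ = 2.73895 × 33.4 ≈ 91.4809 billion.
After the change m₂ = (1 + 0.06) / (0.2609 + 0.043 + 0.06) ≈ 2.91289, so M₂ = 2.91289 × 33.4 ≈ 97.2905 billion.
ΔM = M₂ − M₁ = 97.2905 − 91.4809 = 5.8096 billion.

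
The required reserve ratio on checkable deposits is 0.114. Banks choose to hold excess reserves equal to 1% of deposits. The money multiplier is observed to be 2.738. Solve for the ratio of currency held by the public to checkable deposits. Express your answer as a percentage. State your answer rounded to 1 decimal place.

Using m = 2.738. From m = (1 + c)/(c + rr + e), rearranging gives 1 + c = m·(c + rr + e), so c·(1 − m) = m·(rr + e) − 1.
Hence c = [m·(rr + e) − 1]/(1 − m) = [2.738 × (0.114 + 0.01) − 1] / (1 − 2.738) ≈ 0.380028.

38.0%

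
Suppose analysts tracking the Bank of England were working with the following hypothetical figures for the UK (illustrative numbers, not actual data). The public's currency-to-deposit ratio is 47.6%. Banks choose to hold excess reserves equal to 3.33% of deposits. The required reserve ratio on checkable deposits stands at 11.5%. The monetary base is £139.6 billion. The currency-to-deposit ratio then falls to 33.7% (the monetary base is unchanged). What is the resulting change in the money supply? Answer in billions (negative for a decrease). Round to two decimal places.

Initially m₁ = (1 + 0.476) / (0.115 + 0.0333 + 0.476) ≈ 2.364248, so M₁ = 2.364248 × 139.6 ≈ 330.049 billion.
After the change m₂ = (1 + 0.337) / (0.115 + 0.0333 + 0.337) ≈ 2.754997, so M₂ = 2.754997 × 139.6 ≈ 384.5976 billion.
ΔM = M₂ − M₁ = 384.5976 − 330.049 = 54.5486 billion.

£54.55 billion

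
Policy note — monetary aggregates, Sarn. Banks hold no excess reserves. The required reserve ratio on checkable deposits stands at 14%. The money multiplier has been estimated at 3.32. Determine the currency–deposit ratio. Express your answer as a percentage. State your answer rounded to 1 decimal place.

Using m = 3.32. From m = (1 + c)/(c + rr + e), rearranging gives 1 + c = m·(c + rr + e), so c·(1 − m) = m·(rr + e) − 1.
Hence c = [m·(rr + e) − 1]/(1 − m) = [3.32 × (0.14 + 0) − 1] / (1 − 3.32) ≈ 0.230690.

23.1%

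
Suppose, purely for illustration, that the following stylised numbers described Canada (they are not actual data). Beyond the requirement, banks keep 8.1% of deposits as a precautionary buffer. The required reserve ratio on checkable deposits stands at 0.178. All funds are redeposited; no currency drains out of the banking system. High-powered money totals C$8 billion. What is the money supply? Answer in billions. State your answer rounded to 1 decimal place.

The money multiplier is m = 1 / (rr + e) = 1 / (0.178 + 0.081) ≈ 3.8610.
So M = m × MB = 3.8610 × 8 = 30.888 billion.

C$30.9 billion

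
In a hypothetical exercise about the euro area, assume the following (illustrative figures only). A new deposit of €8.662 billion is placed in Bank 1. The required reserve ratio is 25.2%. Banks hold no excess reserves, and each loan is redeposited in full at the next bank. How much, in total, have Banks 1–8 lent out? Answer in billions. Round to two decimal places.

Bank i lends (1 − rr)^i of the original deposit: Bank 1 lends 8.662·0.7480 ≈ 6.4792, Bank 2 lends 8.662·0.7480² ≈ 4.8464, and so on.
Summing a geometric series: total = 8.662·[0.7480·(1 − 0.7480^8) / (1 − 0.7480)] ≈ 23.1914 billion.

€23.19 billion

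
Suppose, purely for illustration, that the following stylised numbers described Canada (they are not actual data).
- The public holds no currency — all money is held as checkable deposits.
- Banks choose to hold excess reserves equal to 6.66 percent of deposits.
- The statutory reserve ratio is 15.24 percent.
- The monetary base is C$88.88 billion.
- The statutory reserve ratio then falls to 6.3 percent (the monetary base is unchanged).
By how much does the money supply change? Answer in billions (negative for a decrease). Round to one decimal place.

C$280.0 billion

Initially m₁ = 1 / (0.1524 + 0.0666) ≈ 4.5662, so M₁ = 4.5662 × 88.88 ≈ 405.8439 billion.
After the change m₂ = 1 / (0.063 + 0.0666) ≈ 7.7160, so M₂ = 7.7160 × 88.88 ≈ 685.7981 billion.
ΔM = M₂ − M₁ = 685.7981 − 405.8439 = 279.9542 billion.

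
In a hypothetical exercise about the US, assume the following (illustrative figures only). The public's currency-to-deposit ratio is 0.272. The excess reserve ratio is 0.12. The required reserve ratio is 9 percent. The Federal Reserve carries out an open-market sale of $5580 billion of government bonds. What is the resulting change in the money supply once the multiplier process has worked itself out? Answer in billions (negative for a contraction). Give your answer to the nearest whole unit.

-14726 billion

The money multiplier is m = (1 + c) / (rr + e + c) = (1 + 0.272) / (0.09 + 0.12 + 0.272) ≈ 2.63900.
The sale removes 5580 billion of base, so ΔM = m × ΔMB = 2.63900 × (−5580) = -14725.62 billion.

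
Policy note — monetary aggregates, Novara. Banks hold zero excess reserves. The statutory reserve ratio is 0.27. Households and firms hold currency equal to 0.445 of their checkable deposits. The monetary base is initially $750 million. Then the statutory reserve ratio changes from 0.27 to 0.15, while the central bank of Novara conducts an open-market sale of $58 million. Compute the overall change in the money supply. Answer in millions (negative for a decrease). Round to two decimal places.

Before: m₁ = (1 + 0.445) / (0.27 + 0.445) ≈ 2.020979, MB₁ = 750, so M₁ = 2.020979 × 750 ≈ 1515.7342 million.
After: m₂ = (1 + 0.445) / (0.15 + 0.445) ≈ 2.428571, MB₂ = 750 − 58 = 692, so M₂ = 2.428571 × 692 ≈ 1680.5711 million.
ΔM = M₂ − M₁ = 1680.5711 − 1515.7342 = 164.8369 million.

$164.84 million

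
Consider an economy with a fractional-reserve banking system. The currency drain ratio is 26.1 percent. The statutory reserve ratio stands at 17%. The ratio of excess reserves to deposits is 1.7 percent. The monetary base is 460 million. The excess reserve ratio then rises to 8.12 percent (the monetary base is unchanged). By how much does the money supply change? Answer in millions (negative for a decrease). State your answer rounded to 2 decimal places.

Initially m₁ = (1 + 0.261) / (0.17 + 0.017 + 0.261) ≈ 2.814732, so M₁ = 2.814732 × 460 ≈ 1294.7767 million.
After the change m₂ = (1 + 0.261) / (0.17 + 0.0812 + 0.261) ≈ 2.461929, so M₂ = 2.461929 × 460 ≈ 1132.4873 million.
ΔM = M₂ − M₁ = 1132.4873 − 1294.7767 = -162.2894 million.

-162.29 million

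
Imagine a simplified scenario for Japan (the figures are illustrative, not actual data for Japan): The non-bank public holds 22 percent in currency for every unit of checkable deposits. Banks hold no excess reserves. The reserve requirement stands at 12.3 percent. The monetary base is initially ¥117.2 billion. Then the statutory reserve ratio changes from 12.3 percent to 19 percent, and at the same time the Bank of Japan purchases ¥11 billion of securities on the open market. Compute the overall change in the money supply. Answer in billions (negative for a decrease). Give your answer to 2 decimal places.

Before: m₁ = (1 + 0.22) / (0.123 + 0.22) ≈ 3.556851, MB₁ = 117.2, so M₁ = 3.556851 × 117.2 ≈ 416.8629 billion.
After: m₂ = (1 + 0.22) / (0.19 + 0.22) ≈ 2.975610, MB₂ = 117.2 + 11 = 128.2, so M₂ = 2.975610 × 128.2 ≈ 381.4732 billion.
ΔM = M₂ − M₁ = 381.4732 − 416.8629 = -35.3897 billion.

-35.39 billion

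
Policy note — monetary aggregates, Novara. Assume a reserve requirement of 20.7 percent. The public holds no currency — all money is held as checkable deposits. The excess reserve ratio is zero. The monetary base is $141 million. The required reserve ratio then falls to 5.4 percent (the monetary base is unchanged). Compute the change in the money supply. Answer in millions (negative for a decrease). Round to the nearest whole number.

Initially m₁ = 1 / (0.207) ≈ 4.8309, so M₁ = 4.8309 × 141 = 681.1569 million.
After the change m₂ = 1 / (0.054) ≈ 18.5185, so M₂ = 18.5185 × 141 = 2611.1085 million.
ΔM = M₂ − M₁ = 2611.1085 − 681.1569 = 1929.9516 million.

$1930 million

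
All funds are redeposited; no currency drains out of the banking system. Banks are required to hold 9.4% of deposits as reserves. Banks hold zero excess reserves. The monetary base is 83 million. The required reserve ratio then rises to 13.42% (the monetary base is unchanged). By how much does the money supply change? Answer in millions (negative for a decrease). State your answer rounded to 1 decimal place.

Initially m₁ = 1 / (0.094) ≈ 10.6383, so M₁ = 10.6383 × 83 = 882.9789 million.
After the change m₂ = 1 / (0.1342) ≈ 7.4516, so M₂ = 7.4516 × 83 = 618.4828 million.
ΔM = M₂ − M₁ = 618.4828 − 882.9789 = -264.4961 million.

-264.5 million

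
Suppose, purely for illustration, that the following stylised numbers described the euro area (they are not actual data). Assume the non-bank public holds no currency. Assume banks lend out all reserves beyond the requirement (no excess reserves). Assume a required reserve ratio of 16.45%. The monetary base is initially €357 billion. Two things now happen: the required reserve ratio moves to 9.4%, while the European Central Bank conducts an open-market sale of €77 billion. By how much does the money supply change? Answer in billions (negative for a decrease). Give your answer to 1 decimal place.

Before: m₁ = 1 / (0.1645) ≈ 6.07903, MB₁ = 357, so M₁ = 6.07903 × 357 ≈ 2170.2137 billion.
After: m₂ = 1 / (0.094) ≈ 10.63830, MB₂ = 357 − 77 = 280, so M₂ = 10.63830 × 280 = 2978.724 billion.
ΔM = M₂ − M₁ = 2978.724 − 2170.2137 = 808.5103 billion.

€808.5 billion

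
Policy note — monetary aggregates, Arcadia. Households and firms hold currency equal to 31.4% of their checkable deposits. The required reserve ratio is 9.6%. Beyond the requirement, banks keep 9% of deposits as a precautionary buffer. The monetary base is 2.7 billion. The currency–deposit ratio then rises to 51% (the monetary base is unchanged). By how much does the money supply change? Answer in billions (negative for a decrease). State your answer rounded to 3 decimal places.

-1.238 billion

Initially m₁ = (1 + 0.314) / (0.096 + 0.09 + 0.314) = 2.62800, so M₁ = 2.62800 × 2.7 = 7.0956 billion.
After the change m₂ = (1 + 0.51) / (0.096 + 0.09 + 0.51) ≈ 2.16954, so M₂ = 2.16954 × 2.7 ≈ 5.8578 billion.
ΔM = M₂ − M₁ = 5.8578 − 7.0956 = -1.2378 billion.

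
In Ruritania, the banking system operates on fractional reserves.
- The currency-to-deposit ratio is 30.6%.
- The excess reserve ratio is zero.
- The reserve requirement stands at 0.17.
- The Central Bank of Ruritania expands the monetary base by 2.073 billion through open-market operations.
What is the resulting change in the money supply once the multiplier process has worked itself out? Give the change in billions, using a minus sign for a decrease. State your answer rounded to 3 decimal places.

The money multiplier is m = (1 + c) / (rr + c) = (1 + 0.306) / (0.17 + 0.306) ≈ 2.74370.
The purchase adds 2.073 billion of base, so ΔM = m × ΔMB = 2.74370 × (+2.073) ≈ 5.6877 billion.

5.688 billion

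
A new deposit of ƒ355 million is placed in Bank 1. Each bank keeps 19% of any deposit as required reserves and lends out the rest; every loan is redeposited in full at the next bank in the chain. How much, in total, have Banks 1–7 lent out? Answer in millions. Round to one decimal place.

ƒ1167.2 million

Bank i lends (1 − rr)^i of the original deposit: Bank 1 lends 355·0.8100 = 287.5500, Bank 2 lends 355·0.8100² = 232.9155, and so on.
Summing a geometric series: total = 355·[0.8100·(1 − 0.8100^7) / (1 − 0.8100)] ≈ 1167.1989 million.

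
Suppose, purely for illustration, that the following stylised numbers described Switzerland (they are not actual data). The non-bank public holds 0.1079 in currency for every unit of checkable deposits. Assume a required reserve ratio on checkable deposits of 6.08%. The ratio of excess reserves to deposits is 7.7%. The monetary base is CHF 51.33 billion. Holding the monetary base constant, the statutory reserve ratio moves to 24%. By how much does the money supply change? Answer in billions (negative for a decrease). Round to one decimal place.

Initially m₁ = (1 + 0.1079) / (0.0608 + 0.077 + 0.1079) ≈ 4.5092, so M₁ = 4.5092 × 51.33 ≈ 231.4572 billion.
After the change m₂ = (1 + 0.1079) / (0.24 + 0.077 + 0.1079) ≈ 2.6074, so M₂ = 2.6074 × 51.33 ≈ 133.8378 billion.
ΔM = M₂ − M₁ = 133.8378 − 231.4572 = -97.6194 billion.

-97.6 billion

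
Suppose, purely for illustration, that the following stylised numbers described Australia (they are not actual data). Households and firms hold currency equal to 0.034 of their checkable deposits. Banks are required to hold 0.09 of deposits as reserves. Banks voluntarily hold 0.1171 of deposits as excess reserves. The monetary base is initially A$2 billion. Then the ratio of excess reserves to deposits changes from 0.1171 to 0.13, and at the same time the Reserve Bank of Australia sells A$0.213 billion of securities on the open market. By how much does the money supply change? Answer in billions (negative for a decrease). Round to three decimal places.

Before: m₁ = (1 + 0.034) / (0.09 + 0.1171 + 0.034) ≈ 4.28868, MB₁ = 2, so M₁ = 4.28868 × 2 ≈ 8.5774 billion.
After: m₂ = (1 + 0.034) / (0.09 + 0.13 + 0.034) ≈ 4.07087, MB₂ = 2 − 0.213 = 1.787, so M₂ = 4.07087 × 1.787 ≈ 7.2746 billion.
ΔM = M₂ − M₁ = 7.2746 − 8.5774 = -1.3028 billion.

-1.303 billion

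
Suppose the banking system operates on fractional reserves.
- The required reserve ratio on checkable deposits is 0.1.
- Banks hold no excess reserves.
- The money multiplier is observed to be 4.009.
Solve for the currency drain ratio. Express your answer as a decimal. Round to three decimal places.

0.199

Using m = 4.009. From m = (1 + c)/(c + rr + e), rearranging gives 1 + c = m·(c + rr + e), so c·(1 − m) = m·(rr + e) − 1.
Hence c = [m·(rr + e) − 1]/(1 − m) = [4.009 × (0.1 + 0) − 1] / (1 − 4.009) ≈ 0.199103.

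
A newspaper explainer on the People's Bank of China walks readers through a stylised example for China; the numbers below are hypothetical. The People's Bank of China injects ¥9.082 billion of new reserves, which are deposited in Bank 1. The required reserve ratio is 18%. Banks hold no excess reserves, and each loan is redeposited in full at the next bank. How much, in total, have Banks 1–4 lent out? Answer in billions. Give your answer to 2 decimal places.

¥22.67 billion

Bank i lends (1 − rr)^i of the original deposit: Bank 1 lends 9.082·0.8200 ≈ 7.4472, Bank 2 lends 9.082·0.8200² ≈ 6.1067, and so on.
Summing a geometric series: total = 9.082·[0.8200·(1 − 0.8200^4) / (1 − 0.8200)] ≈ 22.6677 billion.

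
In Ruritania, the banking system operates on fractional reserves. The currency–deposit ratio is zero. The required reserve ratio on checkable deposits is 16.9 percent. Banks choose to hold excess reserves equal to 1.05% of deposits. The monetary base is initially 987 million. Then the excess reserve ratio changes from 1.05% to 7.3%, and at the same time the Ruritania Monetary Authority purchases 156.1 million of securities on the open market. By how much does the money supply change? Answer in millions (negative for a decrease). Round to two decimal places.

Before: m₁ = 1 / (0.169 + 0.0105) ≈ 5.5710306, MB₁ = 987, so M₁ = 5.5710306 × 987 ≈ 5498.6072 million.
After: m₂ = 1 / (0.169 + 0.073) ≈ 4.1322314, MB₂ = 987 + 156.1 = 1143.1, so M₂ = 4.1322314 × 1143.1 ≈ 4723.5537 million.
ΔM = M₂ − M₁ = 4723.5537 − 5498.6072 = -775.0535 million.

-775.05 million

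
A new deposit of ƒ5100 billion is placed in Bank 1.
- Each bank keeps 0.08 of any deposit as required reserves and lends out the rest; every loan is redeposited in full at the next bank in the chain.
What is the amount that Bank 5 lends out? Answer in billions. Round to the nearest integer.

ƒ3361 billion

Each bank lends a fraction (1 − rr) = 0.9200 of the deposit it receives, so Bank 5 receives 5100·0.9200^4 and lends 5100·0.9200^5 ≈ 3361.3158 billion.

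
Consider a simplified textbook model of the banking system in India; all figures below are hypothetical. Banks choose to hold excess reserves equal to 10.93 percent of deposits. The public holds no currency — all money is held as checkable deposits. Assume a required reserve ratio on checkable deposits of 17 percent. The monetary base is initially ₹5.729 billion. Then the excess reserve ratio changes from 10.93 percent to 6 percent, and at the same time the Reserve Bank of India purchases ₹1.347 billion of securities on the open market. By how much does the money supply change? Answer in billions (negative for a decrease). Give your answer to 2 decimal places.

Before: m₁ = 1 / (0.17 + 0.1093) ≈ 3.5804, MB₁ = 5.729, so M₁ = 3.5804 × 5.729 ≈ 20.5121 billion.
After: m₂ = 1 / (0.17 + 0.06) ≈ 4.3478, MB₂ = 5.729 + 1.347 = 7.076, so M₂ = 4.3478 × 7.076 ≈ 30.765 billion.
ΔM = M₂ − M₁ = 30.765 − 20.5121 = 10.2529 billion.

₹10.25 billion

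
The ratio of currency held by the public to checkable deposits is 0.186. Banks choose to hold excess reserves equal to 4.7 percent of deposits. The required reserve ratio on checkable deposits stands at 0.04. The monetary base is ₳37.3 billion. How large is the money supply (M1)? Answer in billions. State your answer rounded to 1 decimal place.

₳162.0 billion

The money multiplier is m = (1 + c) / (rr + e + c) = (1 + 0.186) / (0.04 + 0.047 + 0.186) ≈ 4.3443.
So M = m × MB = 4.3443 × 37.3 ≈ 162.0424 billion.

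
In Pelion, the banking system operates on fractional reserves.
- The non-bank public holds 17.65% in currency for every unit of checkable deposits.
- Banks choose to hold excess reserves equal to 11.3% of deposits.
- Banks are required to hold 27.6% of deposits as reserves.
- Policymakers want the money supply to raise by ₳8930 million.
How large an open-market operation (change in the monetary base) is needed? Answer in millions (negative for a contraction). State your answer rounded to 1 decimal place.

The money multiplier is m = (1 + c) / (rr + e + c) = (1 + 0.1765) / (0.276 + 0.113 + 0.1765) ≈ 2.080460.
ΔMB = ΔM / m = (+8930) / 2.080460 ≈ 4292.32 million.

₳4292.3 million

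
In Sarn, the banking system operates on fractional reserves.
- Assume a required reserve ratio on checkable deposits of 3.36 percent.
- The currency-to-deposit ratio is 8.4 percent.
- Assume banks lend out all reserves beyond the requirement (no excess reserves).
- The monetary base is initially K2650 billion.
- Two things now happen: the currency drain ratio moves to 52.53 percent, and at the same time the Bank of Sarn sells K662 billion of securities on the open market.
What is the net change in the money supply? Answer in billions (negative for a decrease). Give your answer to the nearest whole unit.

Before: m₁ = (1 + 0.084) / (0.0336 + 0.084) ≈ 9.21769, MB₁ = 2650, so M₁ = 9.21769 × 2650 = 24426.8785 billion.
After: m₂ = (1 + 0.5253) / (0.0336 + 0.5253) ≈ 2.72911, MB₂ = 2650 − 662 = 1988, so M₂ = 2.72911 × 1988 ≈ 5425.4707 billion.
ΔM = M₂ − M₁ = 5425.4707 − 24426.8785 = -19001.4078 billion.

-19001 billion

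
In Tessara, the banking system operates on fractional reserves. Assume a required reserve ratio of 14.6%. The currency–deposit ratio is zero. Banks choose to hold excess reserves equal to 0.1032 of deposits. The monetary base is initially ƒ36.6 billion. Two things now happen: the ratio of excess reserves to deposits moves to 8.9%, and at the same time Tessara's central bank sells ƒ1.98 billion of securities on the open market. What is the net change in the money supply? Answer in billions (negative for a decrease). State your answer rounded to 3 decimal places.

Before: m₁ = 1 / (0.146 + 0.1032) ≈ 4.012841, MB₁ = 36.6, so M₁ = 4.012841 × 36.6 ≈ 146.87 billion.
After: m₂ = 1 / (0.146 + 0.089) ≈ 4.255319, MB₂ = 36.6 − 1.98 = 34.62, so M₂ = 4.255319 × 34.62 ≈ 147.3191 billion.
ΔM = M₂ − M₁ = 147.3191 − 146.87 = 0.4491 billion.

ƒ0.449 billion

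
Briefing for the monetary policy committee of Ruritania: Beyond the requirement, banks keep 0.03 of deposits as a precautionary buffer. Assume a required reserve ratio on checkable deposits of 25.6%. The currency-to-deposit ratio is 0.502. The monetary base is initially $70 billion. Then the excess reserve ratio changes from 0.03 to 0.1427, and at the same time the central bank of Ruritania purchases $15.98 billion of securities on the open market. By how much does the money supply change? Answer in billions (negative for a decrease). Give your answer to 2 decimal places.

$9.95 billion

Before: m₁ = (1 + 0.502) / (0.256 + 0.03 + 0.502) ≈ 1.90609, MB₁ = 70, so M₁ = 1.90609 × 70 = 133.4263 billion.
After: m₂ = (1 + 0.502) / (0.256 + 0.1427 + 0.502) ≈ 1.66759, MB₂ = 70 + 15.98 = 85.98, so M₂ = 1.66759 × 85.98 ≈ 143.3794 billion.
ΔM = M₂ − M₁ = 143.3794 − 133.4263 = 9.9531 billion.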